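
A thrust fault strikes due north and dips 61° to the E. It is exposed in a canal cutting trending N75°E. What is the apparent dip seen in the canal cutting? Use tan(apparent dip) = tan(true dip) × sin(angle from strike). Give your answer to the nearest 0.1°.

Angle between strike (due north) and section (N75°E): β = 75°.
tan α = tan 61° × sin 75° = 1.8040 × 0.9659 = 1.7426
apparent dip = arctan 1.7426 = 60.15°

60.2°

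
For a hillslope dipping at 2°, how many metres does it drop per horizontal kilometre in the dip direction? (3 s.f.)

drop per km = 1000 × tan 2° = 1000 × 0.0349

34.9 m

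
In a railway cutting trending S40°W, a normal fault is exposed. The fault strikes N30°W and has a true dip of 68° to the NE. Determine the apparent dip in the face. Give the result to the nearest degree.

The strike is N30°W and the section trends S40°W; the acute angle between them is β = 70°.
tan α = tan 68° × sin 70° = 2.4751 × 0.9397 = 2.3258
α = arctan(2.3258) = 66.73°

67°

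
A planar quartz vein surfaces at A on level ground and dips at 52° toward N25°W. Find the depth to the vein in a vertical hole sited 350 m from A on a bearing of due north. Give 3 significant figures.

406 m

The hole lies 25° from the dip direction, so the down-dip offset is 350 × cos 25° = 317.21 m.
Depth = down-dip offset × tan(dip) = 317.21 × tan 52° = 317.21 × 1.2799
Depth = 406.01 m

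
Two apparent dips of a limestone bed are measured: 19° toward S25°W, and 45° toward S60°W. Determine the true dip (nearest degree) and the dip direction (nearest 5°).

true dip 52°, dip direction 280°

Represent each trace as a vector plunging at its apparent dip toward its trend (east-north-up frame): v₁ = (-0.400, -0.857, -0.326), v₂ = (-0.612, -0.354, -0.707).
n = v₁ × v₂ = (-0.491, 0.083, 0.383) (taken with n_z > 0).
Dip δ = arctan(|n_h|/n_z) = arctan(0.498/0.383) = 52.4°.
Dip direction = azimuth of (n_x, n_y) = atan2(-0.491, 0.083) = 280°.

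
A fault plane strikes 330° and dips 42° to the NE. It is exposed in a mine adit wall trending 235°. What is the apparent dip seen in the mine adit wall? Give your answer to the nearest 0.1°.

The strike is 330° and the section trends 235°; the acute angle between them is β = 85°.
tan(apparent dip) = tan 42° · sin 85° = 0.8970
apparent dip = arctan 0.8970 = 41.89°

41.9°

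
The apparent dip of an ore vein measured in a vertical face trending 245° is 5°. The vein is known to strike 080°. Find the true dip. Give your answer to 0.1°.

18.7°

The section is 15° from the strike.
tan(true dip) = tan 5° / sin 15° = 0.3380
δ = arctan(0.3380) = 18.68°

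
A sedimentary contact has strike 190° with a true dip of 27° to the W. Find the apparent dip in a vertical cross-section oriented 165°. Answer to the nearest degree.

Angle between strike (190°) and section (165°): β = 25°.
tan α = tan 27° × sin 25° = 0.5095 × 0.4226 = 0.2153
α = arctan(0.2153) = 12.15°

12°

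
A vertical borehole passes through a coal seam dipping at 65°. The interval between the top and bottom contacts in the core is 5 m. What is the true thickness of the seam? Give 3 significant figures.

True thickness t = h · cos(dip) = 5 × cos 65°
t = 5 × 0.4226 = 2.113 m

2.11 m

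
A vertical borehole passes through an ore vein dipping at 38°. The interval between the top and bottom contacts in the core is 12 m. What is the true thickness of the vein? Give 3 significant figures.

True thickness t = h · cos(dip) = 12 × cos 38°
t = 12 × 0.7880 = 9.456 m

9.46 m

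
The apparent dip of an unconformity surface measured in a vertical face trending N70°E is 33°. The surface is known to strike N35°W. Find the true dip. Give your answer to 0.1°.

β = acute angle between strike N35°W and section N70°E = 75°.
tan(true dip) = tan 33° / sin 75° = 0.6723
true dip = arctan 0.6723 = 33.91°

33.9°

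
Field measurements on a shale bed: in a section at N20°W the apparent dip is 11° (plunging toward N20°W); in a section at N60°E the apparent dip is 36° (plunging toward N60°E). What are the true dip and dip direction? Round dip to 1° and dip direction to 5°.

The two traces are lines in the plane: v₁ = (sin 340°·cos 11°, cos 340°·cos 11°, −sin 11°), v₂ = (sin 60°·cos 36°, cos 60°·cos 36°, −sin 36°).
Cross product v₁ × v₂ gives the pole to the plane: n ∝ (0.465, 0.331, 0.782).
True dip = arccos(n_z / |n|) = arccos(0.8077) = 36.1°.
Dip direction = azimuth of (n_x, n_y) = atan2(0.465, 0.331) = 55°.

true dip 36°, dip direction 055°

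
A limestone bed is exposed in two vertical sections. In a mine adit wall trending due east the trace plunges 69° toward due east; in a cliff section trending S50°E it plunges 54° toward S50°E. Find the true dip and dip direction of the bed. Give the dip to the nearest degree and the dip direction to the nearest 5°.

The two traces are lines in the plane: v₁ = (sin 90°·cos 69°, cos 90°·cos 69°, −sin 69°), v₂ = (sin 130°·cos 54°, cos 130°·cos 54°, −sin 54°).
n = v₁ × v₂ = (0.353, 0.130, 0.135) (taken with n_z > 0).
True dip = arccos(n_z / |n|) = arccos(0.3387) = 70.2°.
Dip direction = azimuth of (n_x, n_y) = atan2(0.353, 0.130) = 70°.

true dip 70°, dip direction 070°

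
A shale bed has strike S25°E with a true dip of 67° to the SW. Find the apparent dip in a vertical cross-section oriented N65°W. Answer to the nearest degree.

57°

Angle between strike (S25°E) and section (N65°W): β = 40°.
tan α = tan 67° × sin 40° = 2.3559 × 0.6428 = 1.5143
α = arctan(1.5143) = 56.56°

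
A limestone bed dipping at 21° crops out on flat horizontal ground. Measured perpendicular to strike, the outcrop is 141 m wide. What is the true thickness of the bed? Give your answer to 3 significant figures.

50.5 m

True thickness t = w · sin(dip) = 141 × sin 21°
t = 141 × 0.3584 = 50.530 m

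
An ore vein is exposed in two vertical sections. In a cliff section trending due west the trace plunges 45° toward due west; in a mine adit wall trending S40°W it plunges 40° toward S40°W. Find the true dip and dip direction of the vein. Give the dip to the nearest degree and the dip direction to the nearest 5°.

true dip 46°, dip direction 255°

Each apparent-dip line lies in the plane. As unit vectors (x east, y north, z up), v₁ plunges 45°→due west and v₂ plunges 40°→S40°W.
Cross product v₁ × v₂ gives the pole to the plane: n ∝ (-0.415, -0.106, 0.415).
True dip = arccos(n_z / |n|) = arccos(0.6958) = 45.9°.
The horizontal component of n points toward azimuth atan2(n_x, n_y) = 256°, the dip direction.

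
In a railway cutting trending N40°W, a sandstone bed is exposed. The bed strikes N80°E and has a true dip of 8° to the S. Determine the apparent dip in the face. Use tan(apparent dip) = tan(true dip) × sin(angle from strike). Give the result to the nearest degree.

7°

The strike is N80°E and the section trends N40°W; the acute angle between them is β = 60°.
tan α = tan 8° × sin 60° = 0.1405 × 0.8660 = 0.1217
α = arctan(0.1217) = 6.94°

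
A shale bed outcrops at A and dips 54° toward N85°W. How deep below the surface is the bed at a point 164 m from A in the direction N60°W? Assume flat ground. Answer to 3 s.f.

205 m

The hole lies 25° from the dip direction, so the down-dip offset is 164 × cos 25° = 148.63 m.
Depth = down-dip offset × tan(dip) = 148.63 × tan 54° = 148.63 × 1.3764
Depth = 204.58 m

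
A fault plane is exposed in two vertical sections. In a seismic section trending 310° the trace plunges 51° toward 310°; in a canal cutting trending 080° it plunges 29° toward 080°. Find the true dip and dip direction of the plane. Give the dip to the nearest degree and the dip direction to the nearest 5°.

Represent each trace as a vector plunging at its apparent dip toward its trend (east-north-up frame): v₁ = (-0.482, 0.405, -0.777), v₂ = (0.861, 0.152, -0.485).
The plane normal is n = v₁ × v₂ ∝ (0.078, 0.903, 0.422).
Dip δ = arctan(|n_h|/n_z) = arctan(0.906/0.422) = 65.1°.
Dip direction = atan2(0.078, 0.903) = 5° (azimuth of n's horizontal projection).

true dip 65°, dip direction 005°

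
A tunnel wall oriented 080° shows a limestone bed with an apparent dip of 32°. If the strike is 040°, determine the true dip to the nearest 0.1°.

The section is 40° from the strike.
tan(true dip) = tan 32° / sin 40° = 0.9721
true dip = arctan 0.9721 = 44.19°

44.2°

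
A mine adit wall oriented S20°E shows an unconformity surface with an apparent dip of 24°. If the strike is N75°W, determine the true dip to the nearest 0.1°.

28.5°

β = acute angle between strike N75°W and section S20°E = 55°.
tan δ = tan α / sin β = tan 24° / sin 55° = 0.4452 / 0.8192 = 0.5435
true dip = arctan 0.5435 = 28.53°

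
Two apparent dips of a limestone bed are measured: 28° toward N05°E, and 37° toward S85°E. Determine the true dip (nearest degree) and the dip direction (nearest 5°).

true dip 43°, dip direction 060°

Represent each trace as a vector plunging at its apparent dip toward its trend (east-north-up frame): v₁ = (0.077, 0.880, -0.469), v₂ = (0.796, -0.070, -0.602).
n = v₁ × v₂ = (0.562, 0.327, 0.705) (taken with n_z > 0).
tan δ = √(n_x²+n_y²)/n_z = 0.650/0.705, so δ = 42.7°.
Dip direction = azimuth of (n_x, n_y) = atan2(0.562, 0.327) = 60°.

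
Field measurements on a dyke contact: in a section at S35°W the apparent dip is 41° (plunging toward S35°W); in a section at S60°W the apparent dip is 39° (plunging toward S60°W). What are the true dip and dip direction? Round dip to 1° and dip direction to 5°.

true dip 41°, dip direction 220°

Each apparent-dip line lies in the plane. As unit vectors (x east, y north, z up), v₁ plunges 41°→S35°W and v₂ plunges 39°→S60°W.
n = v₁ × v₂ = (-0.134, -0.169, 0.248) (taken with n_z > 0).
True dip = arccos(n_z / |n|) = arccos(0.7541) = 41.1°.
Dip direction = azimuth of (n_x, n_y) = atan2(-0.134, -0.169) = 218°.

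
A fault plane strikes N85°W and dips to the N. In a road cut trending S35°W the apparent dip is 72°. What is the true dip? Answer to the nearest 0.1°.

74.3°

β = acute angle between strike N85°W and section S35°W = 60°.
tan(true dip) = tan 72° / sin 60° = 3.5538
true dip = arctan 3.5538 = 74.28°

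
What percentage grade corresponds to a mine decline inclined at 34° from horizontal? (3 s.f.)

67.5%

grade % = 100 × tan 34° = 100 × 0.6745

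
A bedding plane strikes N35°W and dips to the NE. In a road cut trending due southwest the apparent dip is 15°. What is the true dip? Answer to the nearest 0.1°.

The section is 80° from the strike.
tan(true dip) = tan 15° / sin 80° = 0.2721
true dip = arctan 0.2721 = 15.22°

15.2°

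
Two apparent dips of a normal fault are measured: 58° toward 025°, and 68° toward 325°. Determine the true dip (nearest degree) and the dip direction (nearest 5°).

Each apparent-dip line lies in the plane. As unit vectors (x east, y north, z up), v₁ plunges 58°→025° and v₂ plunges 68°→325°.
The plane normal is n = v₁ × v₂ ∝ (-0.185, 0.390, 0.172).
tan δ = √(n_x²+n_y²)/n_z = 0.432/0.172, so δ = 68.3°.
Dip direction = azimuth of (n_x, n_y) = atan2(-0.185, 0.390) = 335°.

true dip 68°, dip direction 335°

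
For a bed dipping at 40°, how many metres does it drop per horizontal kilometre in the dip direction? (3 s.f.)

drop per km = 1000 × tan 40° = 1000 × 0.8391

839 m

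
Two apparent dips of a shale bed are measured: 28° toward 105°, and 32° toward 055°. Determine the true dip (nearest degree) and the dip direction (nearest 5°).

Represent each trace as a vector plunging at its apparent dip toward its trend (east-north-up frame): v₁ = (0.853, -0.229, -0.469), v₂ = (0.695, 0.486, -0.530).
The plane normal is n = v₁ × v₂ ∝ (0.349, 0.126, 0.574).
True dip = arccos(n_z / |n|) = arccos(0.8394) = 32.9°.
Dip direction = azimuth of (n_x, n_y) = atan2(0.349, 0.126) = 70°.

true dip 33°, dip direction 070°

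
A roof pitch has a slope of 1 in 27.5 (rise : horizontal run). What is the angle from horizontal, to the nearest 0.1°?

tan θ = 1/27.5 = 0.0364
θ = arctan(0.0364) = 2.08°

2.1°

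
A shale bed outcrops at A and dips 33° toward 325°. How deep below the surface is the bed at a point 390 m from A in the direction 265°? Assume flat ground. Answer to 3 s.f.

127 m

The hole lies 60° from the dip direction, so the down-dip offset is 390 × cos 60° = 195.00 m.
Depth = down-dip offset × tan(dip) = 195.00 × tan 33° = 195.00 × 0.6494
Depth = 126.63 m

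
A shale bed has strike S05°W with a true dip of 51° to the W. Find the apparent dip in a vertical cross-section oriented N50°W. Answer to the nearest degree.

45°

The strike is S05°W and the section trends N50°W; the acute angle between them is β = 55°.
tan(apparent dip) = tan 51° · sin 55° = 1.0116
apparent dip = arctan 1.0116 = 45.33°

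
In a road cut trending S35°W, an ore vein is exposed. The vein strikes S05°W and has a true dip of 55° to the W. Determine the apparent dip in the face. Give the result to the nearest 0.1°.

The section lies 30° from the strike.
tan(apparent dip) = tan 55° · sin 30° = 0.7141
apparent dip = arctan 0.7141 = 35.53°

35.5°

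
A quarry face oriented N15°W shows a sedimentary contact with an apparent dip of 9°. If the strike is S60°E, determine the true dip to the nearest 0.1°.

12.6°

The section is 45° from the strike.
tan δ = tan α / sin β = tan 9° / sin 45° = 0.1584 / 0.7071 = 0.2240
true dip = arctan 0.2240 = 12.63°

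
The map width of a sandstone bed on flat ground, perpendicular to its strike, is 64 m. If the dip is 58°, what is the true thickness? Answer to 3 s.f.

True thickness t = w · sin(dip) = 64 × sin 58°
t = 64 × 0.8480 = 54.275 m

54.3 m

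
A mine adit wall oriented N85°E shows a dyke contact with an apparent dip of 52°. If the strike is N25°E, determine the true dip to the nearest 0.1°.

β = acute angle between strike N25°E and section N85°E = 60°.
tan(true dip) = tan 52° / sin 60° = 1.4779
true dip = arctan 1.4779 = 55.92°

55.9°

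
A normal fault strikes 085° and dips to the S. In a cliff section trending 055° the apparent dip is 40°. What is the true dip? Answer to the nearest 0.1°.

59.2°

β = acute angle between strike 085° and section 055° = 30°.
tan(true dip) = tan 40° / sin 30° = 1.6782
true dip = arctan 1.6782 = 59.21°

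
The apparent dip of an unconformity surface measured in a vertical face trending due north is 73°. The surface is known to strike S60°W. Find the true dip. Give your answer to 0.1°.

75.2°

β = acute angle between strike S60°W and section due north = 60°.
tan(true dip) = tan 73° / sin 60° = 3.7769
δ = arctan(3.7769) = 75.17°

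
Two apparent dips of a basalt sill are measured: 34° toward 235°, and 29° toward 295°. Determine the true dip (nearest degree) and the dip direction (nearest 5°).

The two traces are lines in the plane: v₁ = (sin 235°·cos 34°, cos 235°·cos 34°, −sin 34°), v₂ = (sin 295°·cos 29°, cos 295°·cos 29°, −sin 29°).
The plane normal is n = v₁ × v₂ ∝ (-0.437, -0.114, 0.628).
tan δ = √(n_x²+n_y²)/n_z = 0.452/0.628, so δ = 35.7°.
Dip direction = azimuth of (n_x, n_y) = atan2(-0.437, -0.114) = 255°.

true dip 36°, dip direction 255°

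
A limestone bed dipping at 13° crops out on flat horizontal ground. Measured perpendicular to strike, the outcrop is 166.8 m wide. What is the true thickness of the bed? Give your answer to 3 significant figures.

True thickness t = w · sin(dip) = 166.8 × sin 13°
t = 166.8 × 0.2250 = 37.522 m

37.5 m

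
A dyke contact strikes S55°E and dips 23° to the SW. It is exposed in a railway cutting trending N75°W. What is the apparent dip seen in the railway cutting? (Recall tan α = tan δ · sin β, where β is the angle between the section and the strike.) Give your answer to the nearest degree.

8°

Angle between strike (S55°E) and section (N75°W): β = 20°.
tan α = tan 23° × sin 20° = 0.4245 × 0.3420 = 0.1452
α = arctan(0.1452) = 8.26°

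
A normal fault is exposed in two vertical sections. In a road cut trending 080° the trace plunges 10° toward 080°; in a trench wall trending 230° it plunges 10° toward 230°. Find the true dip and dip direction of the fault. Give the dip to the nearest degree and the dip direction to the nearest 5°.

Represent each trace as a vector plunging at its apparent dip toward its trend (east-north-up frame): v₁ = (0.970, 0.171, -0.174), v₂ = (-0.754, -0.633, -0.174).
n = v₁ × v₂ = (0.140, -0.299, 0.485) (taken with n_z > 0).
True dip = arccos(n_z / |n|) = arccos(0.8264) = 34.3°.
Dip direction = atan2(0.140, -0.299) = 155° (azimuth of n's horizontal projection).

true dip 34°, dip direction 155°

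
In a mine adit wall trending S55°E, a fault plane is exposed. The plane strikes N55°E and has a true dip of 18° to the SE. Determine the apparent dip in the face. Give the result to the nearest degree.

Angle between strike (N55°E) and section (S55°E): β = 70°.
tan(apparent dip) = tan 18° · sin 70° = 0.3053
apparent dip = arctan 0.3053 = 16.98°

17°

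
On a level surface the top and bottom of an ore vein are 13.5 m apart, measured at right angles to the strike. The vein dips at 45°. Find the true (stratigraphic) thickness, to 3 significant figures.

True thickness t = w · sin(dip) = 13.5 × sin 45°
t = 13.5 × 0.7071 = 9.546 m

9.55 m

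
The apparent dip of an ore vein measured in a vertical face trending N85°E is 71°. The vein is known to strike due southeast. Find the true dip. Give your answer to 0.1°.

75.2°

β = acute angle between strike due southeast and section N85°E = 50°.
tan(true dip) = tan 71° / sin 50° = 3.7912
true dip = arctan 3.7912 = 75.22°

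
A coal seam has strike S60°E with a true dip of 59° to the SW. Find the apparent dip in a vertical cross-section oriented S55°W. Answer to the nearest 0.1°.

Angle between strike (S60°E) and section (S55°W): β = 65°.
tan α = tan 59° × sin 65° = 1.6643 × 0.9063 = 1.5083
apparent dip = arctan 1.5083 = 56.46°

56.5°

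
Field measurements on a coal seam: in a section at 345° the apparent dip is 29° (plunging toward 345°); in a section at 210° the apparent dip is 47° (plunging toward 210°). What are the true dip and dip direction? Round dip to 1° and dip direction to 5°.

true dip 65°, dip direction 270°

Represent each trace as a vector plunging at its apparent dip toward its trend (east-north-up frame): v₁ = (-0.226, 0.845, -0.485), v₂ = (-0.341, -0.591, -0.731).
Cross product v₁ × v₂ gives the pole to the plane: n ∝ (-0.904, -0.000, 0.422).
Dip δ = arctan(|n_h|/n_z) = arctan(0.904/0.422) = 65.0°.
Dip direction = atan2(-0.904, -0.000) = 270° (azimuth of n's horizontal projection).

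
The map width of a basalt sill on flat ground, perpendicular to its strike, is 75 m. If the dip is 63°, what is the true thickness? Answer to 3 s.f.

66.8 m

True thickness t = w · sin(dip) = 75 × sin 63°
t = 75 × 0.8910 = 66.825 m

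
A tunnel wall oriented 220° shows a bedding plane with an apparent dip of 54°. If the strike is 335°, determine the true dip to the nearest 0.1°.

β = acute angle between strike 335° and section 220° = 65°.
tan δ = tan α / sin β = tan 54° / sin 65° = 1.3764 / 0.9063 = 1.5187
δ = arctan(1.5187) = 56.64°

56.6°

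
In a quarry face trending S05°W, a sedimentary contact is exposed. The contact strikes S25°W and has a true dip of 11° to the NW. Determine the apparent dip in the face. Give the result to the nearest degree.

4°

Angle between strike (S25°W) and section (S05°W): β = 20°.
tan α = tan 11° × sin 20° = 0.1944 × 0.3420 = 0.0665
apparent dip = arctan 0.0665 = 3.80°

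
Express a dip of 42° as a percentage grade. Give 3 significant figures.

grade % = 100 × tan 42° = 100 × 0.9004

90.0%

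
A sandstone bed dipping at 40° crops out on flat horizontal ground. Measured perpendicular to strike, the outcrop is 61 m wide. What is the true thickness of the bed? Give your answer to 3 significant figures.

True thickness t = w · sin(dip) = 61 × sin 40°
t = 61 × 0.6428 = 39.210 m

39.2 m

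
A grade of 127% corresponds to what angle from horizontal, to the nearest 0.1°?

tan θ = 127/100 = 1.2700
θ = arctan(1.2700) = 51.78°

51.8°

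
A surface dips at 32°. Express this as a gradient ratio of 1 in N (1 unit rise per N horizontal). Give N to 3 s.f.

1 : N means tan θ = 1/N, so N = 1/tan 32° = 1/0.6249

1 in 1.60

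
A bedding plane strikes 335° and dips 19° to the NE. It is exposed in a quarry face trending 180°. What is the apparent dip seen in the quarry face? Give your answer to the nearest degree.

8°

The strike is 335° and the section trends 180°; the acute angle between them is β = 25°.
tan α = tan 19° × sin 25° = 0.3443 × 0.4226 = 0.1455
apparent dip = arctan 0.1455 = 8.28°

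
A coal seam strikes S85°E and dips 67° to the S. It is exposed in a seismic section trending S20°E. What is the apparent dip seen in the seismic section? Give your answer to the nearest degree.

Angle between strike (S85°E) and section (S20°E): β = 65°.
tan α = tan 67° × sin 65° = 2.3559 × 0.9063 = 2.1351
apparent dip = arctan 2.1351 = 64.90°

65°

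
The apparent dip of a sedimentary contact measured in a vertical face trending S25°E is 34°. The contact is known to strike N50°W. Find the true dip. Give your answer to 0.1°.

57.9°

β = acute angle between strike N50°W and section S25°E = 25°.
tan δ = tan α / sin β = tan 34° / sin 25° = 0.6745 / 0.4226 = 1.5960
true dip = arctan 1.5960 = 57.93°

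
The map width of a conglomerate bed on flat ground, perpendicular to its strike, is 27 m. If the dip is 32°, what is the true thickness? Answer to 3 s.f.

14.3 m

True thickness t = w · sin(dip) = 27 × sin 32°
t = 27 × 0.5299 = 14.308 m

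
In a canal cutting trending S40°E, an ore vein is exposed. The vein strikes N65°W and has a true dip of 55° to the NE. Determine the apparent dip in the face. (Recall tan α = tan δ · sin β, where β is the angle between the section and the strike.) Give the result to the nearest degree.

The section lies 25° from the strike.
tan α = tan 55° × sin 25° = 1.4281 × 0.4226 = 0.6036
apparent dip = arctan 0.6036 = 31.11°

31°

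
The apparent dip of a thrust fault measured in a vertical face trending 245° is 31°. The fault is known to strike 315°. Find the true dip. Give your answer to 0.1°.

32.6°

β = acute angle between strike 315° and section 245° = 70°.
tan δ = tan α / sin β = tan 31° / sin 70° = 0.6009 / 0.9397 = 0.6394
true dip = arctan 0.6394 = 32.60°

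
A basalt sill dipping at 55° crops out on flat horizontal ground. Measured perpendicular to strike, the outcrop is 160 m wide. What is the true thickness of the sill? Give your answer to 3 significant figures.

True thickness t = w · sin(dip) = 160 × sin 55°
t = 160 × 0.8192 = 131.064 m

131 m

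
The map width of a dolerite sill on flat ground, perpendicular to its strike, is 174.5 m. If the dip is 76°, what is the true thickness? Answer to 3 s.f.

169 m

True thickness t = w · sin(dip) = 174.5 × sin 76°
t = 174.5 × 0.9703 = 169.317 m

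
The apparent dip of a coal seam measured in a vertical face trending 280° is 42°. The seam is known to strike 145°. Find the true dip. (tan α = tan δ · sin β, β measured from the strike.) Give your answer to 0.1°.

The section is 45° from the strike.
tan(true dip) = tan 42° / sin 45° = 1.2734
δ = arctan(1.2734) = 51.86°

51.9°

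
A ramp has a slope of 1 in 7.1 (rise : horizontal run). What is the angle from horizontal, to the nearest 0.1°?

8.0°

tan θ = 1/7.1 = 0.1408
θ = arctan(0.1408) = 8.02°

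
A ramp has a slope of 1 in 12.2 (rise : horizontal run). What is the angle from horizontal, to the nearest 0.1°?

tan θ = 1/12.2 = 0.0820
θ = arctan(0.0820) = 4.69°

4.7°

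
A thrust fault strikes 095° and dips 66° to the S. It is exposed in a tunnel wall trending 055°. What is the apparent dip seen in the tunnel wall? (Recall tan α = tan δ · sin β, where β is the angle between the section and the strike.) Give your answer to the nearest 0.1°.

The strike is 095° and the section trends 055°; the acute angle between them is β = 40°.
tan α = tan 66° × sin 40° = 2.2460 × 0.6428 = 1.4437
α = arctan(1.4437) = 55.29°

55.3°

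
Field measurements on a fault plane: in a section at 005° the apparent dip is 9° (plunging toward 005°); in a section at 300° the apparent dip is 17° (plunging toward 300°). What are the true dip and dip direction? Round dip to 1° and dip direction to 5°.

The two traces are lines in the plane: v₁ = (sin 5°·cos 9°, cos 5°·cos 9°, −sin 9°), v₂ = (sin 300°·cos 17°, cos 300°·cos 17°, −sin 17°).
Cross product v₁ × v₂ gives the pole to the plane: n ∝ (-0.213, 0.155, 0.856).
Dip δ = arctan(|n_h|/n_z) = arctan(0.263/0.856) = 17.1°.
Dip direction = azimuth of (n_x, n_y) = atan2(-0.213, 0.155) = 306°.

true dip 17°, dip direction 305°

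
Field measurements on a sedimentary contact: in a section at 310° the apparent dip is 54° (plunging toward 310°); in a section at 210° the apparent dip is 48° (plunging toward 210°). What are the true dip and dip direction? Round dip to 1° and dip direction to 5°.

The two traces are lines in the plane: v₁ = (sin 310°·cos 54°, cos 310°·cos 54°, −sin 54°), v₂ = (sin 210°·cos 48°, cos 210°·cos 48°, −sin 48°).
Cross product v₁ × v₂ gives the pole to the plane: n ∝ (-0.750, -0.064, 0.387).
True dip = arccos(n_z / |n|) = arccos(0.4577) = 62.8°.
Dip direction = atan2(-0.750, -0.064) = 265° (azimuth of n's horizontal projection).

true dip 63°, dip direction 265°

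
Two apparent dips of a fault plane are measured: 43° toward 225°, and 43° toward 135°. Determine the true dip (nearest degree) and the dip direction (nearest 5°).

true dip 53°, dip direction 180°

Represent each trace as a vector plunging at its apparent dip toward its trend (east-north-up frame): v₁ = (-0.517, -0.517, -0.682), v₂ = (0.517, -0.517, -0.682).
Cross product v₁ × v₂ gives the pole to the plane: n ∝ (0.000, -0.705, 0.535).
tan δ = √(n_x²+n_y²)/n_z = 0.705/0.535, so δ = 52.8°.
Dip direction = azimuth of (n_x, n_y) = atan2(0.000, -0.705) = 180°.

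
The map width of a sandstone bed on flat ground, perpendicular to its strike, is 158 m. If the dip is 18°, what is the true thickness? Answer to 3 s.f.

48.8 m

True thickness t = w · sin(dip) = 158 × sin 18°
t = 158 × 0.3090 = 48.825 m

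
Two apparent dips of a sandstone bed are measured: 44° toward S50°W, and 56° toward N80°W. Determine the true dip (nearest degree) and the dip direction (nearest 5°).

Represent each trace as a vector plunging at its apparent dip toward its trend (east-north-up frame): v₁ = (-0.551, -0.462, -0.695), v₂ = (-0.551, 0.097, -0.829).
Cross product v₁ × v₂ gives the pole to the plane: n ∝ (-0.451, 0.074, 0.308).
Dip δ = arctan(|n_h|/n_z) = arctan(0.457/0.308) = 56.0°.
The horizontal component of n points toward azimuth atan2(n_x, n_y) = 279°, the dip direction.

true dip 56°, dip direction 280°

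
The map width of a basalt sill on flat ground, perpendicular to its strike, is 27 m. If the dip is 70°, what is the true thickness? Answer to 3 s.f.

25.4 m

True thickness t = w · sin(dip) = 27 × sin 70°
t = 27 × 0.9397 = 25.372 m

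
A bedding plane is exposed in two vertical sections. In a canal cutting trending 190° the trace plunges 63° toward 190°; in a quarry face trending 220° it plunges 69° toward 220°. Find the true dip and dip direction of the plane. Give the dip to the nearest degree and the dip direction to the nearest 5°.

The two traces are lines in the plane: v₁ = (sin 190°·cos 63°, cos 190°·cos 63°, −sin 63°), v₂ = (sin 220°·cos 69°, cos 220°·cos 69°, −sin 69°).
The plane normal is n = v₁ × v₂ ∝ (-0.173, -0.132, 0.081).
tan δ = √(n_x²+n_y²)/n_z = 0.217/0.081, so δ = 69.5°.
Dip direction = azimuth of (n_x, n_y) = atan2(-0.173, -0.132) = 233°.

true dip 69°, dip direction 235°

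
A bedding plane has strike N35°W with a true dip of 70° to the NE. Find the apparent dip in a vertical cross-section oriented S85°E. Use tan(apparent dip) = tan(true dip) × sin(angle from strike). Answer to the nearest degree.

Angle between strike (N35°W) and section (S85°E): β = 50°.
tan(apparent dip) = tan 70° · sin 50° = 2.1047
α = arctan(2.1047) = 64.59°

65°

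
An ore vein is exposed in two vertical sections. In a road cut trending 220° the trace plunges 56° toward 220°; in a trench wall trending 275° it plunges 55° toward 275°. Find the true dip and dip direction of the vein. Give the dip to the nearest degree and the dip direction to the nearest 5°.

Represent each trace as a vector plunging at its apparent dip toward its trend (east-north-up frame): v₁ = (-0.359, -0.428, -0.829), v₂ = (-0.571, 0.050, -0.819).
n = v₁ × v₂ = (-0.392, -0.179, 0.263) (taken with n_z > 0).
True dip = arccos(n_z / |n|) = arccos(0.5202) = 58.7°.
Dip direction = azimuth of (n_x, n_y) = atan2(-0.392, -0.179) = 245°.

true dip 59°, dip direction 245°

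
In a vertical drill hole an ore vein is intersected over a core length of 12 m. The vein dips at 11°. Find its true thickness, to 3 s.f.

True thickness t = h · cos(dip) = 12 × cos 11°
t = 12 × 0.9816 = 11.780 m

11.8 m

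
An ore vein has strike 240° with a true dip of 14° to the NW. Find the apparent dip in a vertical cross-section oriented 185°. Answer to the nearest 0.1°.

The section lies 55° from the strike.
tan(apparent dip) = tan 14° · sin 55° = 0.2042
apparent dip = arctan 0.2042 = 11.54°

11.5°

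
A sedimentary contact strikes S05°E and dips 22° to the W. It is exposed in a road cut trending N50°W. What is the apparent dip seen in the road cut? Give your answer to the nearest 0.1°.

15.9°

The section lies 45° from the strike.
tan α = tan 22° × sin 45° = 0.4040 × 0.7071 = 0.2857
apparent dip = arctan 0.2857 = 15.94°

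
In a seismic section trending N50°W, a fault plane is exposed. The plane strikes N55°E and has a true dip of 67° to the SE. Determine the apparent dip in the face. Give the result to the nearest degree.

66°

Angle between strike (N55°E) and section (N50°W): β = 75°.
tan α = tan 67° × sin 75° = 2.3559 × 0.9659 = 2.2756
apparent dip = arctan 2.2756 = 66.28°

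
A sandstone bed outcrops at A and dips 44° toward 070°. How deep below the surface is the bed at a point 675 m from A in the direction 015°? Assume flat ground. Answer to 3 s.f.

The hole lies 55° from the dip direction, so the down-dip offset is 675 × cos 55° = 387.16 m.
Depth = down-dip offset × tan(dip) = 387.16 × tan 44° = 387.16 × 0.9657
Depth = 373.88 m

374 m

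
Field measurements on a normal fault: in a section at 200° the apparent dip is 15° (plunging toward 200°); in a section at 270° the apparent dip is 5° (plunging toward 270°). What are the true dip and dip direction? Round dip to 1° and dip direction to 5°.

Represent each trace as a vector plunging at its apparent dip toward its trend (east-north-up frame): v₁ = (-0.330, -0.908, -0.259), v₂ = (-0.996, -0.000, -0.087).
Cross product v₁ × v₂ gives the pole to the plane: n ∝ (-0.079, -0.229, 0.904).
True dip = arccos(n_z / |n|) = arccos(0.9659) = 15.0°.
Dip direction = atan2(-0.079, -0.229) = 199° (azimuth of n's horizontal projection).

true dip 15°, dip direction 200°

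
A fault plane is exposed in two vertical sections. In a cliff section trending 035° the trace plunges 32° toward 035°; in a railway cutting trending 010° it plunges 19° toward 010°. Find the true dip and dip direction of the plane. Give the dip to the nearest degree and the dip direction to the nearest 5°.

true dip 39°, dip direction 075°

Represent each trace as a vector plunging at its apparent dip toward its trend (east-north-up frame): v₁ = (0.486, 0.695, -0.530), v₂ = (0.164, 0.931, -0.326).
Cross product v₁ × v₂ gives the pole to the plane: n ∝ (0.267, 0.071, 0.339).
Dip δ = arctan(|n_h|/n_z) = arctan(0.277/0.339) = 39.2°.
Dip direction = atan2(0.267, 0.071) = 75° (azimuth of n's horizontal projection).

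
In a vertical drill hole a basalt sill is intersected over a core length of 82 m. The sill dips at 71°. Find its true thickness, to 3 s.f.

26.7 m

True thickness t = h · cos(dip) = 82 × cos 71°
t = 82 × 0.3256 = 26.697 m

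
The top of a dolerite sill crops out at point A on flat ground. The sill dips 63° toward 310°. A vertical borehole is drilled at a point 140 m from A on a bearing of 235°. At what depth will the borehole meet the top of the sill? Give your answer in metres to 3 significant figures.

The hole lies 75° from the dip direction, so the down-dip offset is 140 × cos 75° = 36.23 m.
Depth = down-dip offset × tan(dip) = 36.23 × tan 63° = 36.23 × 1.9626
Depth = 71.11 m

71.1 m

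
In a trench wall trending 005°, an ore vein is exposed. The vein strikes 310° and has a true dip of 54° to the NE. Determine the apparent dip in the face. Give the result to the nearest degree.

The strike is 310° and the section trends 005°; the acute angle between them is β = 55°.
tan(apparent dip) = tan 54° · sin 55° = 1.1275
apparent dip = arctan 1.1275 = 48.43°

48°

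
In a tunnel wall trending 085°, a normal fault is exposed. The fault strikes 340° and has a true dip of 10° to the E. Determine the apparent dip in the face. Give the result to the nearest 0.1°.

The section lies 75° from the strike.
tan α = tan 10° × sin 75° = 0.1763 × 0.9659 = 0.1703
apparent dip = arctan 0.1703 = 9.67°

9.7°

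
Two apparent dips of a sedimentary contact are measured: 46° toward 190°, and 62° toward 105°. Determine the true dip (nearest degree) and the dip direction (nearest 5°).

Each apparent-dip line lies in the plane. As unit vectors (x east, y north, z up), v₁ plunges 46°→190° and v₂ plunges 62°→105°.
n = v₁ × v₂ = (0.517, -0.433, 0.325) (taken with n_z > 0).
Dip δ = arctan(|n_h|/n_z) = arctan(0.674/0.325) = 64.3°.
Dip direction = azimuth of (n_x, n_y) = atan2(0.517, -0.433) = 130°.

true dip 64°, dip direction 130°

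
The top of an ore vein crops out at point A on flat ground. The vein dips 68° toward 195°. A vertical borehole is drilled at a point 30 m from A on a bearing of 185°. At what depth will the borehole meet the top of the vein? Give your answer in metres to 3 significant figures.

The hole lies 10° from the dip direction, so the down-dip offset is 30 × cos 10° = 29.54 m.
Depth = down-dip offset × tan(dip) = 29.54 × tan 68° = 29.54 × 2.4751
Depth = 73.12 m

73.1 m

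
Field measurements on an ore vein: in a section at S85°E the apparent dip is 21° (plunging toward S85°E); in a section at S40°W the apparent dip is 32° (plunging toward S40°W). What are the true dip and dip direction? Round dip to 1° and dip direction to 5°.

The two traces are lines in the plane: v₁ = (sin 95°·cos 21°, cos 95°·cos 21°, −sin 21°), v₂ = (sin 220°·cos 32°, cos 220°·cos 32°, −sin 32°).
n = v₁ × v₂ = (0.190, -0.688, 0.649) (taken with n_z > 0).
True dip = arccos(n_z / |n|) = arccos(0.6724) = 47.7°.
Dip direction = atan2(0.190, -0.688) = 165° (azimuth of n's horizontal projection).

true dip 48°, dip direction 165°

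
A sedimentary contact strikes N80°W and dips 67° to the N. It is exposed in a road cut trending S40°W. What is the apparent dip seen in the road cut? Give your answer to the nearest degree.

64°

Angle between strike (N80°W) and section (S40°W): β = 60°.
tan(apparent dip) = tan 67° · sin 60° = 2.0402
α = arctan(2.0402) = 63.89°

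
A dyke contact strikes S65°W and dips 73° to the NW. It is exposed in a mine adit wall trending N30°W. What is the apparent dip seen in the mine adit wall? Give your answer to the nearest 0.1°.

The section lies 85° from the strike.
tan α = tan 73° × sin 85° = 3.2709 × 0.9962 = 3.2584
apparent dip = arctan 3.2584 = 72.94°

72.9°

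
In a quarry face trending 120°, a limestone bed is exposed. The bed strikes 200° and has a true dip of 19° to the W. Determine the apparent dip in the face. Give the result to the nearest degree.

19°

The strike is 200° and the section trends 120°; the acute angle between them is β = 80°.
tan(apparent dip) = tan 19° · sin 80° = 0.3391
α = arctan(0.3391) = 18.73°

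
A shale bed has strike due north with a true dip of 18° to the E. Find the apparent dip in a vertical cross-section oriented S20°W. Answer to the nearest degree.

6°

The section lies 20° from the strike.
tan(apparent dip) = tan 18° · sin 20° = 0.1111
apparent dip = arctan 0.1111 = 6.34°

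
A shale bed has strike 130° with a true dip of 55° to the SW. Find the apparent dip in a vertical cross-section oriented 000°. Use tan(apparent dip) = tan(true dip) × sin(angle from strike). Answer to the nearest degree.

The strike is 130° and the section trends 000°; the acute angle between them is β = 50°.
tan α = tan 55° × sin 50° = 1.4281 × 0.7660 = 1.0940
α = arctan(1.0940) = 47.57°

48°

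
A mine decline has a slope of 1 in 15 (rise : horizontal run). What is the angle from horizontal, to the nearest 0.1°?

3.8°

tan θ = 1/15 = 0.0667
θ = arctan(0.0667) = 3.81°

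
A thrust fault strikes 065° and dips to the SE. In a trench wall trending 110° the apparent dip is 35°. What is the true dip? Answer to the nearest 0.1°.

β = acute angle between strike 065° and section 110° = 45°.
tan(true dip) = tan 35° / sin 45° = 0.9902
δ = arctan(0.9902) = 44.72°

44.7°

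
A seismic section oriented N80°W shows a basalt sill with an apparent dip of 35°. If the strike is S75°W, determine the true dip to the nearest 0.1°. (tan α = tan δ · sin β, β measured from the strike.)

β = acute angle between strike S75°W and section N80°W = 25°.
tan(true dip) = tan 35° / sin 25° = 1.6568
true dip = arctan 1.6568 = 58.89°

58.9°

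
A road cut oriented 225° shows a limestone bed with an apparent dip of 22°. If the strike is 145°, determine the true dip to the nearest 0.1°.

The section is 80° from the strike.
tan δ = tan α / sin β = tan 22° / sin 80° = 0.4040 / 0.9848 = 0.4103
δ = arctan(0.4103) = 22.31°

22.3°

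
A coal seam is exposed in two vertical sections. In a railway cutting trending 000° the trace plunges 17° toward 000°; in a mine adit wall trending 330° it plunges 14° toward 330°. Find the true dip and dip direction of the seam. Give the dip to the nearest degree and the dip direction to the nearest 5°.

The two traces are lines in the plane: v₁ = (sin 0°·cos 17°, cos 0°·cos 17°, −sin 17°), v₂ = (sin 330°·cos 14°, cos 330°·cos 14°, −sin 14°).
Cross product v₁ × v₂ gives the pole to the plane: n ∝ (0.014, 0.142, 0.464).
Dip δ = arctan(|n_h|/n_z) = arctan(0.143/0.464) = 17.1°.
Dip direction = azimuth of (n_x, n_y) = atan2(0.014, 0.142) = 6°.

true dip 17°, dip direction 005°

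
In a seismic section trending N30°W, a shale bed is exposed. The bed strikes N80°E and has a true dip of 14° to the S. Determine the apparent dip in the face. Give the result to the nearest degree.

The strike is N80°E and the section trends N30°W; the acute angle between them is β = 70°.
tan α = tan 14° × sin 70° = 0.2493 × 0.9397 = 0.2343
α = arctan(0.2343) = 13.19°

13°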